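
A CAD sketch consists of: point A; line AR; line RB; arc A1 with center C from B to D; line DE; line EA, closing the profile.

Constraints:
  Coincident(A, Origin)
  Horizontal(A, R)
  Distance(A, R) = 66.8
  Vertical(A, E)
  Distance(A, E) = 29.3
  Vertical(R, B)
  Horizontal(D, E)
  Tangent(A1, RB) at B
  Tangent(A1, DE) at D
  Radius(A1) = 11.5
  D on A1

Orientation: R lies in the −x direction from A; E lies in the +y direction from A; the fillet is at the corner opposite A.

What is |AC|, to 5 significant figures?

58.094

A and E share the same x with |AE| = 29.3 and E on the +y side, so E = (0.0000, 29.300). The virtual corner opposite A is at (-66.800, 29.300). Tangency of A1 to RB means the radius CB is perpendicular to RB and since A1 is tangent to DE there, CD ⟂ DE, with radius 11.5, so the center C sits 11.5 in from both sides at C = (-55.300, 17.800). Then |AC| = |C − A| = 58.094.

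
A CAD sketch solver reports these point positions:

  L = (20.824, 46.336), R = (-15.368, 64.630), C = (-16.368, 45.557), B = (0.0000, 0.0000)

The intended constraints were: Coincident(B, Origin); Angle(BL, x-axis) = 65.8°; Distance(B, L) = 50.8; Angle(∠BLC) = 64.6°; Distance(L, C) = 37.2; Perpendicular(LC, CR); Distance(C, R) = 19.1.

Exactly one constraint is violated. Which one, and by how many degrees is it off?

Perpendicular(LC, CR) — off by 4.20°.

B = (0.00, 0.00) ✓; BL at 65.80° ✓; |BL| = 50.80 ✓; ∠BLC = 64.60° ✓; |LC| = 37.20 ✓; ∠(LC, CR) = 94.20° ✗; |CR| = 19.10 ✓.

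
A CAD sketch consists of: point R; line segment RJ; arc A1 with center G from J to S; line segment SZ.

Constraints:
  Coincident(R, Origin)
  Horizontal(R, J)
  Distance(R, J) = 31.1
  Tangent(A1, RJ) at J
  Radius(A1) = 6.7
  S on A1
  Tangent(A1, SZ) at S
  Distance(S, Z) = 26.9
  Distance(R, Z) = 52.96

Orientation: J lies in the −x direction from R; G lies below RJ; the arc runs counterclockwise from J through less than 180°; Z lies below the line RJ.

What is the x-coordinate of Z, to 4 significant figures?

-42.08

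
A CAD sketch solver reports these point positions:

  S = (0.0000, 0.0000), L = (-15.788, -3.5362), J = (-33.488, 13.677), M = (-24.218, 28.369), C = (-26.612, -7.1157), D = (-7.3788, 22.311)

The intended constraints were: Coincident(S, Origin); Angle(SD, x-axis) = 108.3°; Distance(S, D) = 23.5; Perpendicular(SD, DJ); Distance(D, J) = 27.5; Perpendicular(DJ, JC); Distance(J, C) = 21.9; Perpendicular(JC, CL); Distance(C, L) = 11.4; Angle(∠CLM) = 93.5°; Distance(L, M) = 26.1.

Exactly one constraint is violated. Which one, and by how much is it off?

Distance(L, M) = 26.1 — off by 6.90.

S = (0.00, 0.00) ✓; SD at 108.3° ✓; |SD| = 23.50 ✓; ∠(SD, DJ) = 90.00° ✓; |DJ| = 27.50 ✓; ∠(DJ, JC) = 90.00° ✓; |JC| = 21.90 ✓; ∠(JC, CL) = 90.00° ✓; |CL| = 11.40 ✓; ∠CLM = 93.50° ✓; |LM| = 33.00 ✗.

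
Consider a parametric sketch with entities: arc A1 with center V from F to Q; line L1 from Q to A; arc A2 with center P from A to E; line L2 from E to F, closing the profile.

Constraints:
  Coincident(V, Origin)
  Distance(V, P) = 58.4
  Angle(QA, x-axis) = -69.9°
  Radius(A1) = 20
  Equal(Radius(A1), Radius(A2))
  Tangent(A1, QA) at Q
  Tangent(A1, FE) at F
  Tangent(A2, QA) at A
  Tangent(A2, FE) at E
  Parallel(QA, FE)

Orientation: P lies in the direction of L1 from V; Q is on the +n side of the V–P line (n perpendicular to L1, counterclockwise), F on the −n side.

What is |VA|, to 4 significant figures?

61.73

The slot axis is L1's direction at -69.9°, so u = (cos -69.9°, sin -69.9°) = (0.3437, -0.9391) and n = (−sin -69.9°, cos -69.9°) = (0.9391, 0.3437). V is at the origin and P lies 58.4 along u from V, so P = 58.4·u = (20.07, -54.84). Tangency of A1 to both parallel lines with radius 20.0 puts Q and F at V ± 20.0·n: Q = (18.78, 6.873), F = (-18.78, -6.873). Equal radii place A and E the same way about P: A = P + 20.0·n = (38.85, -47.97), E = P − 20.0·n = (1.288, -61.72). Then |VA| = |A − V| = 61.73.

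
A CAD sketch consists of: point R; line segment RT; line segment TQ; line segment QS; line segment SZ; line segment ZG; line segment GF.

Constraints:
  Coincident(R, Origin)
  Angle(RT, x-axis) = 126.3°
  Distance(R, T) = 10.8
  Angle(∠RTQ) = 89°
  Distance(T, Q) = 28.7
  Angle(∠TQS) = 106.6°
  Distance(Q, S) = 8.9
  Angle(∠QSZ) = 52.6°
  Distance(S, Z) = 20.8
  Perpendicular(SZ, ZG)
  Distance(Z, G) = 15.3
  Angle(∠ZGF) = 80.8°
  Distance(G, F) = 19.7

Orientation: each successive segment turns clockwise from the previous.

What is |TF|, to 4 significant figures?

34.45

R is at the origin; RT runs at 126.3° with length 10.8, so T = (-6.394, 8.704). ∠RTQ = 89.0° gives TQ at 35.30° from the x-axis; with |TQ| = 28.7, Q = (17.03, 25.29). ∠TQS = 106.6° gives QS at -38.10° from the x-axis; with |QS| = 8.9, S = (24.03, 19.80). ∠QSZ = 52.6° gives SZ at -165.5° from the x-axis; with |SZ| = 20.8, Z = (3.896, 14.59). SZ is perpendicular to ZG, so ZG runs at 104.5°; with |ZG| = 15.3, G = (0.06484, 29.40). ∠ZGF = 80.8° gives GF at 5.300° from the x-axis; with |GF| = 19.7, F = (19.68, 31.22). Then |TF| = |F − T| = 34.45.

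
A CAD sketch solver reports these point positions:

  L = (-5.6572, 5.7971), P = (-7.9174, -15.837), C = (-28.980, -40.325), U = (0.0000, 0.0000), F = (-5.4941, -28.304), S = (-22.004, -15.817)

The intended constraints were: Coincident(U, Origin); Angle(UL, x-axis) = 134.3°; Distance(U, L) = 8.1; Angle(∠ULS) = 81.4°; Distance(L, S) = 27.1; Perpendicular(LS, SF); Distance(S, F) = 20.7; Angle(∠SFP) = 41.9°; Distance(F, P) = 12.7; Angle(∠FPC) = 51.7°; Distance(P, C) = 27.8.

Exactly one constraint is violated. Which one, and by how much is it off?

Distance(P, C) = 27.8 — off by 4.50.

U = (0.00, 0.00) ✓; UL at 134.3° ✓; |UL| = 8.100 ✓; ∠ULS = 81.40° ✓; |LS| = 27.10 ✓; ∠(LS, SF) = 90.00° ✓; |SF| = 20.70 ✓; ∠SFP = 41.90° ✓; |FP| = 12.70 ✓; ∠FPC = 51.70° ✓; |PC| = 32.30 ✗.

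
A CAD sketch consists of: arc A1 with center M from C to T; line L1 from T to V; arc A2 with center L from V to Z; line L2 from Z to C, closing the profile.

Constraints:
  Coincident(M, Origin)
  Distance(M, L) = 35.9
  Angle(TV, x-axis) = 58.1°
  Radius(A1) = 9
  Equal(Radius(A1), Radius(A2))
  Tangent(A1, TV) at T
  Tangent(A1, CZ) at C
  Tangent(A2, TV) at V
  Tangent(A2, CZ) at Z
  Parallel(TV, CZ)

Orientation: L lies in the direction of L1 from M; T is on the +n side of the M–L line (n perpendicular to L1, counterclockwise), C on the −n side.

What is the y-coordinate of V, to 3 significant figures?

35.2

The slot axis is L1's direction at 58.1°, so u = (cos 58.1°, sin 58.1°) = (0.528, 0.849) and n = (−sin 58.1°, cos 58.1°) = (-0.849, 0.528). M is at the origin and L lies 35.9 along u from M, so L = 35.9·u = (19.0, 30.5). Tangency of A1 to both parallel lines with radius 9.0 puts T and C at M ± 9.0·n: T = (-7.64, 4.76), C = (7.64, -4.76). Equal radii place V and Z the same way about L: V = L + 9.0·n = (11.3, 35.2), Z = L − 9.0·n = (26.6, 25.7). So V.y = 35.2.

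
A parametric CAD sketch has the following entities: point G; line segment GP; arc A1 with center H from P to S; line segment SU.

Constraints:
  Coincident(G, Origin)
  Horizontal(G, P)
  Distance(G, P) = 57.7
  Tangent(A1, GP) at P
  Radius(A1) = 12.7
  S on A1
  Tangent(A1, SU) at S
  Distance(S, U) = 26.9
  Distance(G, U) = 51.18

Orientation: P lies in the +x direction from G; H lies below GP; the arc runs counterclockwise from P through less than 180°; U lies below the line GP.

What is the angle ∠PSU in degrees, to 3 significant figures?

144°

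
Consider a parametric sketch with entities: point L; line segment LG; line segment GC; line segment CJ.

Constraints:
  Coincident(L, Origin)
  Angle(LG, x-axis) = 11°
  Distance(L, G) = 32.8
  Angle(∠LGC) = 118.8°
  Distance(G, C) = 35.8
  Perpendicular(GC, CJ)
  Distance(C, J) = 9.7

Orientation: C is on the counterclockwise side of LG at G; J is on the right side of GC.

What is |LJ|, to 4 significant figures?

64.35

∠LGC = 118.8°, so GC runs at 11.0° + (180° − 118.8°) = 72.20° from the x-axis; with |GC| = 35.8, C = G + 35.8·(cos 72.20°, sin 72.20°) = (43.14, 40.34). The perpendicularity gives CJ at right angles to GC; with |CJ| = 9.7 on the right of GC, J = C + 9.7·(0.9521, -0.3057) = (52.38, 37.38). Then |LJ| = |J − L| = 64.35.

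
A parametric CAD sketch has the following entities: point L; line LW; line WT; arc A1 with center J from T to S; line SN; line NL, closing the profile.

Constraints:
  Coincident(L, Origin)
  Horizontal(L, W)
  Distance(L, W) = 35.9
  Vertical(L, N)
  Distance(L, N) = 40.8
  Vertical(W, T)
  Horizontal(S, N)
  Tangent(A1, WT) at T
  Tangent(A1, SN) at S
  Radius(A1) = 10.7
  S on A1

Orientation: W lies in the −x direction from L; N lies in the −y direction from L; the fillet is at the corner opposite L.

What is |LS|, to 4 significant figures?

47.95

The virtual corner opposite L is at (-35.90, -40.80). Tangency of A1 to WT means the radius JT is perpendicular to WT and A1 meets SN tangentially, so JS is at right angles to SN, with radius 10.7, so the center J sits 10.7 in from both sides at J = (-25.20, -30.10). That places the tangent points at T = (-35.90, -30.10) on WT and S = (-25.20, -40.80) on SN. Then |LS| = |S − L| = 47.95.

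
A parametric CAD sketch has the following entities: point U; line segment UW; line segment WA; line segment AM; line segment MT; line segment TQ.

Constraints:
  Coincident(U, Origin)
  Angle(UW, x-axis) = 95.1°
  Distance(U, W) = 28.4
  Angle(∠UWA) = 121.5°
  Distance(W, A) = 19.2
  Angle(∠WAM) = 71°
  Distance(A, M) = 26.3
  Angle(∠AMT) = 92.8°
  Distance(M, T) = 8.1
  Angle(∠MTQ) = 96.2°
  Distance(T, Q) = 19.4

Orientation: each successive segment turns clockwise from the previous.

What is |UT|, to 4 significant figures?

17.77

U is at the origin; UW runs at 95.1° with length 28.4, so W = (-2.525, 28.29). ∠UWA = 121.5° gives WA at 36.60° from the x-axis; with |WA| = 19.2, A = (12.89, 39.74). ∠WAM = 71.0° gives AM at -72.40° from the x-axis; with |AM| = 26.3, M = (20.84, 14.67). ∠AMT = 92.8° gives MT at -159.6° from the x-axis; with |MT| = 8.1, T = (13.25, 11.84). Then |UT| = |T − U| = 17.77.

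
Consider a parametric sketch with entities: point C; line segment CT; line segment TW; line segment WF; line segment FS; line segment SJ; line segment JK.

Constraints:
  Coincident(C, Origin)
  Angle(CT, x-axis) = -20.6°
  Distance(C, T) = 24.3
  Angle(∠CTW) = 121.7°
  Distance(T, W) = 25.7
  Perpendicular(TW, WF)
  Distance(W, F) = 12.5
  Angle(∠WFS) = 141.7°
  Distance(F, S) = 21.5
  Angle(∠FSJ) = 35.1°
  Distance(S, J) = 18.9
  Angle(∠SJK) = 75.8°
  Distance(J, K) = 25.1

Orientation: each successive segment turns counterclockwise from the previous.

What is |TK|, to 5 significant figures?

41.493

C is at the origin; CT runs at -20.6° with length 24.3, so T = (22.746, -8.5498). ∠CTW = 121.7° gives TW at 37.700° from the x-axis; with |TW| = 25.7, W = (43.081, 7.1665). TW ⟂ WF, so WF runs at 127.70°; with |WF| = 12.5, F = (35.437, 17.057). ∠WFS = 141.7° gives FS at 166.00° from the x-axis; with |FS| = 21.5, S = (14.575, 22.258). ∠FSJ = 35.1° gives SJ at -49.100° from the x-axis; with |SJ| = 18.9, J = (26.950, 7.9725). ∠SJK = 75.8° gives JK at 55.100° from the x-axis; with |JK| = 25.1, K = (41.311, 28.558). Then |TK| = |K − T| = 41.493.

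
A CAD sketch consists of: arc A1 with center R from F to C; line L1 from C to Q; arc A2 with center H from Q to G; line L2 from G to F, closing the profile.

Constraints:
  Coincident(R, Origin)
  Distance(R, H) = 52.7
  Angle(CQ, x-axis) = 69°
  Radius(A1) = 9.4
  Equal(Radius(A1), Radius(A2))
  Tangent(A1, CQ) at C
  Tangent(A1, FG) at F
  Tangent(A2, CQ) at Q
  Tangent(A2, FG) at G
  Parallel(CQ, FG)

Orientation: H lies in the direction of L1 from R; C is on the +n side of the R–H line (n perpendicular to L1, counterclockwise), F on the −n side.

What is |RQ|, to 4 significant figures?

53.53

The slot axis is L1's direction at 69.0°, so u = (cos 69.0°, sin 69.0°) = (0.3584, 0.9336) and n = (−sin 69.0°, cos 69.0°) = (-0.9336, 0.3584). R is at the origin and H lies 52.7 along u from R, so H = 52.7·u = (18.89, 49.20). Tangency of A1 to both parallel lines with radius 9.4 puts C and F at R ± 9.4·n: C = (-8.776, 3.369), F = (8.776, -3.369). Equal radii place Q and G the same way about H: Q = H + 9.4·n = (10.11, 52.57), G = H − 9.4·n = (27.66, 45.83). Then |RQ| = |Q − R| = 53.53.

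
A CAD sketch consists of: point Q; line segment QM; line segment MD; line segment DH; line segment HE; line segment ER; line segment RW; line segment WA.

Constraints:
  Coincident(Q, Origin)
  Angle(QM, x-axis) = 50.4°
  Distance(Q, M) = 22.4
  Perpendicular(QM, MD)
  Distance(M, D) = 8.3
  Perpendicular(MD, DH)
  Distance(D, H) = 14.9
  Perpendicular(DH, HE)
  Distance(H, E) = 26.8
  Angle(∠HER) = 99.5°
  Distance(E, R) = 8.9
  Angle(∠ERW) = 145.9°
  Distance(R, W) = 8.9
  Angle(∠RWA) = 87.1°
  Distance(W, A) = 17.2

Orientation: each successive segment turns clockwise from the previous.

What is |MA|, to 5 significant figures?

6.0563

∠ERW = 145.9° gives RW at 25.800° from the x-axis; with |RW| = 8.9, W = (3.0025, 29.145). ∠RWA = 87.1° gives WA at -67.100° from the x-axis; with |WA| = 17.2, A = (9.6954, 13.300). Then |MA| = |A − M| = 6.0563.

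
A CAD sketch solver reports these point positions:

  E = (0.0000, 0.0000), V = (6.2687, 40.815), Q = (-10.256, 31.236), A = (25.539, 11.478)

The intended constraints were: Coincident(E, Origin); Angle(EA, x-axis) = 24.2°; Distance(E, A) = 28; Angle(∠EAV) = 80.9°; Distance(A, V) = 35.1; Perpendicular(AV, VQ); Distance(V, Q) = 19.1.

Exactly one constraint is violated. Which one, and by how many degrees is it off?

Perpendicular(AV, VQ) — off by 3.20°.

E = (0.00, 0.00) ✓; EA at 24.20° ✓; |EA| = 28.00 ✓; ∠EAV = 80.90° ✓; |AV| = 35.10 ✓; ∠(AV, VQ) = 86.80° ✗; |VQ| = 19.10 ✓.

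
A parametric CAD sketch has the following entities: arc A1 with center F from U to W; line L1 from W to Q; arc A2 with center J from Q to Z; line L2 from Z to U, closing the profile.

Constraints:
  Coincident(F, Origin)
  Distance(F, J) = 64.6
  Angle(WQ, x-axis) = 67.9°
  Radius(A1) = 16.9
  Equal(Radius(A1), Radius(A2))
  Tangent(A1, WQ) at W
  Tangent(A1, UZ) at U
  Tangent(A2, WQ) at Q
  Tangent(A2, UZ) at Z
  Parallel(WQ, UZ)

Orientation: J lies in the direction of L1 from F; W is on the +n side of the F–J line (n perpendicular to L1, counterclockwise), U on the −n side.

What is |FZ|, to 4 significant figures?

66.77

The slot axis is L1's direction at 67.9°, so u = (cos 67.9°, sin 67.9°) = (0.3762, 0.9265) and n = (−sin 67.9°, cos 67.9°) = (-0.9265, 0.3762). F is at the origin and J lies 64.6 along u from F, so J = 64.6·u = (24.30, 59.85). Tangency of A1 to both parallel lines with radius 16.9 puts W and U at F ± 16.9·n: W = (-15.66, 6.358), U = (15.66, -6.358). Equal radii place Q and Z the same way about J: Q = J + 16.9·n = (8.646, 66.21), Z = J − 16.9·n = (39.96, 53.50). Then |FZ| = |Z − F| = 66.77.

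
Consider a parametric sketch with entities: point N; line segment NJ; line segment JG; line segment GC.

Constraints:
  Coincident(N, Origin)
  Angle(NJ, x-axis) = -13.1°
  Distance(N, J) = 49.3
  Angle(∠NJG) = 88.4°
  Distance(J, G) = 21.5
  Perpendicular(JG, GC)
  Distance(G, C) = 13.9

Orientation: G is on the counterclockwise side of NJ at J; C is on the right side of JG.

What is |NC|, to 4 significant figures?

66.31

N is at the origin; NJ runs at -13.1° with length 49.3, so J = 49.3·(cos -13.1°, sin -13.1°) = (48.02, -11.17). ∠NJG = 88.4°, so JG runs at -13.1° + (180° − 88.4°) = 78.50° from the x-axis; with |JG| = 21.5, G = J + 21.5·(cos 78.50°, sin 78.50°) = (52.30, 9.894). JG ⟂ GC; with |GC| = 13.9 on the right of JG, C = G + 13.9·(0.9799, -0.1994) = (65.92, 7.123). Then |NC| = |C − N| = 66.31.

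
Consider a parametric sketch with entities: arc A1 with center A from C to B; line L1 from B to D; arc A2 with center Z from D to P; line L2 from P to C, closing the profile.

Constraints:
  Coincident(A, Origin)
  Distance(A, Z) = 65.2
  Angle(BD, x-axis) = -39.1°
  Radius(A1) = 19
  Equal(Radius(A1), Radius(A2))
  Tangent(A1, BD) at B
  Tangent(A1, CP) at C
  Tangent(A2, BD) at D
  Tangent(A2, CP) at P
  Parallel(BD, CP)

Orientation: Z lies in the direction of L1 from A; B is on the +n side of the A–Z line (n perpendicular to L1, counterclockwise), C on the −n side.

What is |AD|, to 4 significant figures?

67.91

The slot axis is L1's direction at -39.1°, so u = (cos -39.1°, sin -39.1°) = (0.7760, -0.6307) and n = (−sin -39.1°, cos -39.1°) = (0.6307, 0.7760). A is at the origin and Z lies 65.2 along u from A, so Z = 65.2·u = (50.60, -41.12). Tangency of A1 to both parallel lines with radius 19.0 puts B and C at A ± 19.0·n: B = (11.98, 14.74), C = (-11.98, -14.74). Equal radii place D and P the same way about Z: D = Z + 19.0·n = (62.58, -26.38), P = Z − 19.0·n = (38.62, -55.86). Then |AD| = |D − A| = 67.91.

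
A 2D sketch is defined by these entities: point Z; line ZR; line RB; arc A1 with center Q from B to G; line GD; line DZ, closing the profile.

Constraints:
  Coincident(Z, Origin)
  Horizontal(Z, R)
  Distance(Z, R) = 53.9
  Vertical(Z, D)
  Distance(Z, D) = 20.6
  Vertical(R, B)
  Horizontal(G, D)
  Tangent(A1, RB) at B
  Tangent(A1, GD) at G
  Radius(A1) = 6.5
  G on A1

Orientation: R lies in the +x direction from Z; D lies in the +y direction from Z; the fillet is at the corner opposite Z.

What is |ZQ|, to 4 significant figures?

49.45

Z and D share the same x with |ZD| = 20.6 and D on the +y side, so D = (0.000, 20.60). The virtual corner opposite Z is at (53.90, 20.60). Since A1 is tangent to RB there, QB ⟂ RB and since A1 is tangent to GD there, QG ⟂ GD, with radius 6.5, so the center Q sits 6.5 in from both sides at Q = (47.40, 14.10). Then |ZQ| = |Q − Z| = 49.45.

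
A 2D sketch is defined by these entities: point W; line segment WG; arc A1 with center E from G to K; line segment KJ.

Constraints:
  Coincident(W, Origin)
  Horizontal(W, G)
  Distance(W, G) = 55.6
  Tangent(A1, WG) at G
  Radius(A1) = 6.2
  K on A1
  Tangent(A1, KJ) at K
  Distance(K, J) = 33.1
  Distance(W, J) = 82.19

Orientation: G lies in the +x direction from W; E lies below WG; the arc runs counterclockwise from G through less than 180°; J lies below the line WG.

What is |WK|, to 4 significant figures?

52.36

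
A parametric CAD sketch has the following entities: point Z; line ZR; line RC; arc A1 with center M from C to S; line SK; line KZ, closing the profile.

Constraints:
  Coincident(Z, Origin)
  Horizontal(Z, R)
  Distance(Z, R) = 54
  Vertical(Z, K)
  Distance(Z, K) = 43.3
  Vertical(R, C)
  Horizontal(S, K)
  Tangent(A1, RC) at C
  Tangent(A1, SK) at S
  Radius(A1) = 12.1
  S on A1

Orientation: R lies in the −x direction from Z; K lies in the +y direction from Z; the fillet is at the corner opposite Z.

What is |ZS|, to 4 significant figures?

60.25

Z is at the origin; Z and R share the same y with |ZR| = 54.0 and R on the −x side, so R = (-54.00, 0.000). Z and K share the same x with |ZK| = 43.3 and K on the +y side, so K = (0.000, 43.30). The virtual corner opposite Z is at (-54.00, 43.30). The tangent condition forces MC to be normal to RC and tangency of A1 to SK means the radius MS is perpendicular to SK, with radius 12.1, so the center M sits 12.1 in from both sides at M = (-41.90, 31.20). That places the tangent points at C = (-54.00, 31.20) on RC and S = (-41.90, 43.30) on SK. Then |ZS| = |S − Z| = 60.25.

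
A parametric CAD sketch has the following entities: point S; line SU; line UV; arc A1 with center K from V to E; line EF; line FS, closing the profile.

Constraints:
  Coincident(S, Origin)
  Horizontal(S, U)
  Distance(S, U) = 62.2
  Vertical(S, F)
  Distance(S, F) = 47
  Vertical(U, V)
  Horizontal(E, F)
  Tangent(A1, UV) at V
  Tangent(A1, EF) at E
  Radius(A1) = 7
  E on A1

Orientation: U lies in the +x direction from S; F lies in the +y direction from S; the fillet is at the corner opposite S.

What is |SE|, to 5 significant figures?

72.499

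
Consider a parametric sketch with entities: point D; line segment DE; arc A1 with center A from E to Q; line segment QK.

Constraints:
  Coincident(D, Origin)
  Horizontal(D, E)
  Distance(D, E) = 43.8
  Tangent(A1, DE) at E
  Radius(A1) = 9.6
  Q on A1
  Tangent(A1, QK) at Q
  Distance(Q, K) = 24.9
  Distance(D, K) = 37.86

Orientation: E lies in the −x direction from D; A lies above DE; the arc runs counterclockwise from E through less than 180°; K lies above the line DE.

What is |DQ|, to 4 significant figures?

35.48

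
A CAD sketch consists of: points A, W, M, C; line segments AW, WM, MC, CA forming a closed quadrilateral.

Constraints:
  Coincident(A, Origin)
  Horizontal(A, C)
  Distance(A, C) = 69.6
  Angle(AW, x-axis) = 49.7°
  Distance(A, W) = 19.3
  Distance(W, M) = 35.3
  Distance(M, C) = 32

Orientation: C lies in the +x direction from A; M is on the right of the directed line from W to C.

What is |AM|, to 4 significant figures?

39.81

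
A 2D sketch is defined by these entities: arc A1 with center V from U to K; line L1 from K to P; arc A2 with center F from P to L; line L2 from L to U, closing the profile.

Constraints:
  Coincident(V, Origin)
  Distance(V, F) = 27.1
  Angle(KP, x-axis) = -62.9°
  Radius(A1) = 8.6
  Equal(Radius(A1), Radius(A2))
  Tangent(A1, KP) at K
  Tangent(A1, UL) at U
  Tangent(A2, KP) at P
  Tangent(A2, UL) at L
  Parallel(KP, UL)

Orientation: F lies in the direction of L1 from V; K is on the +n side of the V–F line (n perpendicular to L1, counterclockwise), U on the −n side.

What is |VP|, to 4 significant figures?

28.43

Tangency of A1 to both parallel lines with radius 8.6 puts K and U at V ± 8.6·n: K = (7.656, 3.918), U = (-7.656, -3.918). Equal radii place P and L the same way about F: P = F + 8.6·n = (20.00, -20.21), L = F − 8.6·n = (4.689, -28.04). Then |VP| = |P − V| = 28.43.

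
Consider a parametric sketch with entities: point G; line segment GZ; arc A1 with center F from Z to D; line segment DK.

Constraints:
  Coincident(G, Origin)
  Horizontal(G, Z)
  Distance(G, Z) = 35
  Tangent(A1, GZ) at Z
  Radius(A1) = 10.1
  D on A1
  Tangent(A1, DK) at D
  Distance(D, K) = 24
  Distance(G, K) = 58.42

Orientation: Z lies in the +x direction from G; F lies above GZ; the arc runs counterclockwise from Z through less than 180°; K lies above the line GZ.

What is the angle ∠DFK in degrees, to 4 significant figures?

67.18°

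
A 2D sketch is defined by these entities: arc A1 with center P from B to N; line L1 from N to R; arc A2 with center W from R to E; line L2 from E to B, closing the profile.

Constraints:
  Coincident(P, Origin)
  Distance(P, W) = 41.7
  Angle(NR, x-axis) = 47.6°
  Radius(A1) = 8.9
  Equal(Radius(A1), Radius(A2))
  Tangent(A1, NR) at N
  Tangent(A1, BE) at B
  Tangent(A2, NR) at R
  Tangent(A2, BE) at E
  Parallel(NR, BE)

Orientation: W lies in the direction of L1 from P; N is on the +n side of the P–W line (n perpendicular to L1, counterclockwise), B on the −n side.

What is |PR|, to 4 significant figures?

42.64

The slot axis is L1's direction at 47.6°, so u = (cos 47.6°, sin 47.6°) = (0.6743, 0.7385) and n = (−sin 47.6°, cos 47.6°) = (-0.7385, 0.6743). P is at the origin and W lies 41.7 along u from P, so W = 41.7·u = (28.12, 30.79). Tangency of A1 to both parallel lines with radius 8.9 puts N and B at P ± 8.9·n: N = (-6.572, 6.001), B = (6.572, -6.001). Equal radii place R and E the same way about W: R = W + 8.9·n = (21.55, 36.79), E = W − 8.9·n = (34.69, 24.79). Then |PR| = |R − P| = 42.64.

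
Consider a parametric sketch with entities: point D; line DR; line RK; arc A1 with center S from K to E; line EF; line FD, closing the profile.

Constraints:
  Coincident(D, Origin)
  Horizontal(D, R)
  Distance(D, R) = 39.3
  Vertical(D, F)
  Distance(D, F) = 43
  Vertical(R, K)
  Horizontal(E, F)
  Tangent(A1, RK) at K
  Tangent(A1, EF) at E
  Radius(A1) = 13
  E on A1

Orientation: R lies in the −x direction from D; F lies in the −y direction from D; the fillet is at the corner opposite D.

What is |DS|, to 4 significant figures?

39.90

D and F share the same x with |DF| = 43.0 and F on the −y side, so F = (0.000, -43.00). The virtual corner opposite D is at (-39.30, -43.00). A1 meets RK tangentially, so SK is at right angles to RK and since A1 is tangent to EF there, SE ⟂ EF, with radius 13.0, so the center S sits 13.0 in from both sides at S = (-26.30, -30.00). Then |DS| = |S − D| = 39.90.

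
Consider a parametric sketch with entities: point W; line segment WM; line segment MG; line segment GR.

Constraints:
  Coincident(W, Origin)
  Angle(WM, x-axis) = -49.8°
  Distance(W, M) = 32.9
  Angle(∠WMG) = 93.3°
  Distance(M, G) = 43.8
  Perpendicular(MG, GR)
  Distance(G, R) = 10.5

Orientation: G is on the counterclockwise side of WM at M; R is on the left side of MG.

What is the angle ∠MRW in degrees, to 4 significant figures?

39.54°

∠WMG = 93.3°, so MG runs at -49.8° + (180° − 93.3°) = 36.90° from the x-axis; with |MG| = 43.8, G = M + 43.8·(cos 36.90°, sin 36.90°) = (56.26, 1.170). MG ⟂ GR; with |GR| = 10.5 on the left of MG, R = G + 10.5·(-0.6004, 0.7997) = (49.96, 9.566). Then cos ∠MRW = RM·RW / (|RM||RW|), giving 39.54°.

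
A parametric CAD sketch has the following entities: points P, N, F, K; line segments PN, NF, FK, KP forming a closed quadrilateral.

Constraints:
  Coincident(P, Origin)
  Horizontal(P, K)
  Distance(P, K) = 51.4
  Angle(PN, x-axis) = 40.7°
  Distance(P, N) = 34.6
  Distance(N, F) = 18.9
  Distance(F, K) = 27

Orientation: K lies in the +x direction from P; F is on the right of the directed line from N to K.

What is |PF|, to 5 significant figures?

24.939

Checks: |NF| = 18.90 ✓; |FK| = 27.00 ✓.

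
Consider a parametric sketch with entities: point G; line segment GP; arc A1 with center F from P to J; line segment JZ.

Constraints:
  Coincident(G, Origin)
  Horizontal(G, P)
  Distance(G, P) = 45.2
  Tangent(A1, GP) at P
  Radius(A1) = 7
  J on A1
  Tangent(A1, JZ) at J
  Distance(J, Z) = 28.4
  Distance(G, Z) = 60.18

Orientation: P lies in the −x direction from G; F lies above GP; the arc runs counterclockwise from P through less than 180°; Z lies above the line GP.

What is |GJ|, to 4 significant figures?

39.72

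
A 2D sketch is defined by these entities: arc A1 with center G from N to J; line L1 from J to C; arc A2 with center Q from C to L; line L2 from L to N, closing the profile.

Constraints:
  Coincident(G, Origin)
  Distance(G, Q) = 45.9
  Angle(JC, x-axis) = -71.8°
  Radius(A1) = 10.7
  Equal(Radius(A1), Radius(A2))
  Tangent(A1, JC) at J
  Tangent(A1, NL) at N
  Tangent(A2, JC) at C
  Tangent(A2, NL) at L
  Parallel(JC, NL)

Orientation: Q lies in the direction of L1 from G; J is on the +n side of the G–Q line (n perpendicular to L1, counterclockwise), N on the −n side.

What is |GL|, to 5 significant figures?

47.131

The slot axis is L1's direction at -71.8°, so u = (cos -71.8°, sin -71.8°) = (0.31233, -0.94997) and n = (−sin -71.8°, cos -71.8°) = (0.94997, 0.31233). G is at the origin and Q lies 45.9 along u from G, so Q = 45.9·u = (14.336, -43.604). Tangency of A1 to both parallel lines with radius 10.7 puts J and N at G ± 10.7·n: J = (10.165, 3.3420), N = (-10.165, -3.3420). Equal radii place C and L the same way about Q: C = Q + 10.7·n = (24.501, -40.262), L = Q − 10.7·n = (4.1715, -46.946). Then |GL| = |L − G| = 47.131.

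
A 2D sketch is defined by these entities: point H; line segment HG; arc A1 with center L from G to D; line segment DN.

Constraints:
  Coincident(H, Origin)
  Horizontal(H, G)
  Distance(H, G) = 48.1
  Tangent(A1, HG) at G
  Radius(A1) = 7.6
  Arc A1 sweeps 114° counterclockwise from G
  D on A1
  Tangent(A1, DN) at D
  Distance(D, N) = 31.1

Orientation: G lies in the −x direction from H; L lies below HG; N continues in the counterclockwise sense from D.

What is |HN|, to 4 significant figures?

57.67

H is at the origin; H and G share the same y with |HG| = 48.1 and G on the −x side, so G = (-48.10, 0.000). Tangency of A1 to HG means the radius LG is perpendicular to HG, so L = G + (0, -7.6) = (-48.10, -7.600). On A1, G sits at bearing 90° from L; a 114° counterclockwise sweep puts D at bearing 204°, so D = L + 7.6·(cos 204°, sin 204°) = (-55.04, -10.69). Since A1 is tangent to DN there, LD ⟂ DN, so DN runs along (−sin 204°, cos 204°); with |DN| = 31.1, N = (-42.39, -39.10). Then |HN| = |N − H| = 57.67.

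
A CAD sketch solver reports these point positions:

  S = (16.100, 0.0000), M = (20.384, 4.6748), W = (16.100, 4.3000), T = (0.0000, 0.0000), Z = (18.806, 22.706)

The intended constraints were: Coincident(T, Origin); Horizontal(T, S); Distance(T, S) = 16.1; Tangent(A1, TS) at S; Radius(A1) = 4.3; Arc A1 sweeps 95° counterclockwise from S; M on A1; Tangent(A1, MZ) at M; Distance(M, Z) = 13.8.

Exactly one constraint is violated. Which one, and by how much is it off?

Distance(M, Z) = 13.8 — off by 4.30.

T = (0.00, 0.00) ✓; T.y = 0.00, S.y = 0.00 ✓; |TS| = 16.10 ✓; ∠(WS, ST) = 90.00° ✓; |WS| = 4.300 ✓; bearing(W→M) − bearing(W→S) = 95.00° ✓; |WM| = 4.300 ✓; ∠(WM, MZ) = 90.00° ✓; |MZ| = 18.10 ✗.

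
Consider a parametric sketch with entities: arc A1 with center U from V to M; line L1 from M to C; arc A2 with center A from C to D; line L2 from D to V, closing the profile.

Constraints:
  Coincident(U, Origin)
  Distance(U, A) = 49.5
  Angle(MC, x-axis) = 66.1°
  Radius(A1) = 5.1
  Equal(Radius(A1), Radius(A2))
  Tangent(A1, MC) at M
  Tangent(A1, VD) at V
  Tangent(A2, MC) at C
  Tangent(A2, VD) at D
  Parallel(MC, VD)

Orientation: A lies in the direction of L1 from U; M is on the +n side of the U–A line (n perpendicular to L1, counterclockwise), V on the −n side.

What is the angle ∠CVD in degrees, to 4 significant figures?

11.64°

Tangency of A1 to both parallel lines with radius 5.1 puts M and V at U ± 5.1·n: M = (-4.663, 2.066), V = (4.663, -2.066). Equal radii place C and D the same way about A: C = A + 5.1·n = (15.39, 47.32), D = A − 5.1·n = (24.72, 43.19). Then cos ∠CVD = VC·VD / (|VC||VD|), giving 11.64°.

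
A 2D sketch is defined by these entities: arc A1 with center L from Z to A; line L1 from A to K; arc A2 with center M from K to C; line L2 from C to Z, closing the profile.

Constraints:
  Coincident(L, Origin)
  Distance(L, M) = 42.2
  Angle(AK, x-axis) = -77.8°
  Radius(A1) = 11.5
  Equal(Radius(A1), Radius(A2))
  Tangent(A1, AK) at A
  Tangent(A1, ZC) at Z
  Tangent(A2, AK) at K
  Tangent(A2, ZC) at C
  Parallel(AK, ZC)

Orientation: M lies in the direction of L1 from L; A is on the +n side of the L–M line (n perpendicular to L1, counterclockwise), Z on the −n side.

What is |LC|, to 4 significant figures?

43.74

The slot axis is L1's direction at -77.8°, so u = (cos -77.8°, sin -77.8°) = (0.2113, -0.9774) and n = (−sin -77.8°, cos -77.8°) = (0.9774, 0.2113). L is at the origin and M lies 42.2 along u from L, so M = 42.2·u = (8.918, -41.25). Tangency of A1 to both parallel lines with radius 11.5 puts A and Z at L ± 11.5·n: A = (11.24, 2.430), Z = (-11.24, -2.430). Equal radii place K and C the same way about M: K = M + 11.5·n = (20.16, -38.82), C = M − 11.5·n = (-2.322, -43.68). Then |LC| = |C − L| = 43.74.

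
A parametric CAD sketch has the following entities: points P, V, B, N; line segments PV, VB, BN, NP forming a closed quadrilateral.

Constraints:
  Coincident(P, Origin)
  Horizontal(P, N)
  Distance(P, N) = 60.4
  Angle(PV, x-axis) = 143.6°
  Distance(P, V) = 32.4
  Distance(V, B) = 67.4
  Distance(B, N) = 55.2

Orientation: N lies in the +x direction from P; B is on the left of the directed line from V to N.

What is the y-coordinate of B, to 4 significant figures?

48.75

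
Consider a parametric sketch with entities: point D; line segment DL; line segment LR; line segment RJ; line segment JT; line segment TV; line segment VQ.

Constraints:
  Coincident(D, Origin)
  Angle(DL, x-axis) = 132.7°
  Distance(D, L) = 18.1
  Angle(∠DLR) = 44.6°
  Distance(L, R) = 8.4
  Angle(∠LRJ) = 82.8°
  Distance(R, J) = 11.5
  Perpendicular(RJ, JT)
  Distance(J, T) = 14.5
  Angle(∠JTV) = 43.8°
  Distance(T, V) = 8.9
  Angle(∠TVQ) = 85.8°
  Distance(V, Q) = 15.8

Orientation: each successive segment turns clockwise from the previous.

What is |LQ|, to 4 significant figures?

19.43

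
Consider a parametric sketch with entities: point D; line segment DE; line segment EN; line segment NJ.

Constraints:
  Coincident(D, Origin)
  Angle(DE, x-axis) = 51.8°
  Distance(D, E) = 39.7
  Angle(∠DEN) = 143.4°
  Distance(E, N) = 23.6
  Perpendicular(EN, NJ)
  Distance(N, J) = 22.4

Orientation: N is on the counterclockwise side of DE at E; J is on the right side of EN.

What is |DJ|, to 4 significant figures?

72.11

D is at the origin; DE runs at 51.8° with length 39.7, so E = 39.7·(cos 51.8°, sin 51.8°) = (24.55, 31.20). ∠DEN = 143.4°, so EN runs at 51.8° + (180° − 143.4°) = 88.40° from the x-axis; with |EN| = 23.6, N = E + 23.6·(cos 88.40°, sin 88.40°) = (25.21, 54.79). The perpendicularity gives NJ at right angles to EN; with |NJ| = 22.4 on the right of EN, J = N + 22.4·(0.9996, -0.02792) = (47.60, 54.16). Then |DJ| = |J − D| = 72.11.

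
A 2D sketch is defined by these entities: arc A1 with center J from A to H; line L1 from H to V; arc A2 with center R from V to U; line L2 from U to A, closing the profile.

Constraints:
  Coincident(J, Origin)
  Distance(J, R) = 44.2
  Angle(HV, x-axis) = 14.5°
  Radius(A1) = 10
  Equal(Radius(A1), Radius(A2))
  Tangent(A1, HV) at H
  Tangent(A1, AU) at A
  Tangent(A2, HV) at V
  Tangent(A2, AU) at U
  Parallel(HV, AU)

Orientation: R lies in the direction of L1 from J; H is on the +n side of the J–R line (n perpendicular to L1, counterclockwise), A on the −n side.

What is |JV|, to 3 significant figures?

45.3

The slot axis is L1's direction at 14.5°, so u = (cos 14.5°, sin 14.5°) = (0.968, 0.250) and n = (−sin 14.5°, cos 14.5°) = (-0.250, 0.968). J is at the origin and R lies 44.2 along u from J, so R = 44.2·u = (42.8, 11.1). Tangency of A1 to both parallel lines with radius 10.0 puts H and A at J ± 10.0·n: H = (-2.50, 9.68), A = (2.50, -9.68). Equal radii place V and U the same way about R: V = R + 10.0·n = (40.3, 20.7), U = R − 10.0·n = (45.3, 1.39). Then |JV| = |V − J| = 45.3.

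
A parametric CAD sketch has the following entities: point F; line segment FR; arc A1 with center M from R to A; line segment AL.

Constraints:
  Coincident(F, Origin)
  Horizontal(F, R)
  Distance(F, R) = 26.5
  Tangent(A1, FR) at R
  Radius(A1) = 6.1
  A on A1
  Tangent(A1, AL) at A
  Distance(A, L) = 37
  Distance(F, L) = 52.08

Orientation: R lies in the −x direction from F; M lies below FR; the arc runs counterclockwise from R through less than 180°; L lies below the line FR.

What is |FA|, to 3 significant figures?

33.3

F is at the origin; FR is horizontal with |FR| = 26.5 and R on the −x side, so R = (-26.5, 0.00). Since A1 is tangent to FR there, MR ⟂ FR, so M = R + (0, -6.1) = (-26.5, -6.10). Since MA ⟂ AL (tangency), |ML| = √(6.1² + 37.0²) = 37.5 regardless of where A sits on A1. So L lies on both circle(F, 52.08) and circle(M, 37.5); the below-FR intersection is L = (-28.6, -43.5). A is the foot of the tangent from L: A = (-32.6, -6.76).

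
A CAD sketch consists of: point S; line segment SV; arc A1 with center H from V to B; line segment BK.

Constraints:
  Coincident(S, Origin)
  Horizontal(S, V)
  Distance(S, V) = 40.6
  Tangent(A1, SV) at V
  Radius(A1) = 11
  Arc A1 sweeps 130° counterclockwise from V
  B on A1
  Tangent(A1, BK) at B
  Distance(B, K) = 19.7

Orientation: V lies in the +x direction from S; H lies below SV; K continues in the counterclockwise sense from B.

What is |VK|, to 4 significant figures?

33.43

S is at the origin; SV is horizontal with |SV| = 40.6 and V on the +x side, so V = (40.60, 0.000). Tangency of A1 to SV means the radius HV is perpendicular to SV, so H = V + (0, -11) = (40.60, -11.00). On A1, V sits at bearing 90° from H; a 130° counterclockwise sweep puts B at bearing 220°, so B = H + 11.0·(cos 220°, sin 220°) = (32.17, -18.07). Since A1 is tangent to BK there, HB ⟂ BK, so BK runs along (−sin 220°, cos 220°); with |BK| = 19.7, K = (44.84, -33.16). Then |VK| = |K − V| = 33.43.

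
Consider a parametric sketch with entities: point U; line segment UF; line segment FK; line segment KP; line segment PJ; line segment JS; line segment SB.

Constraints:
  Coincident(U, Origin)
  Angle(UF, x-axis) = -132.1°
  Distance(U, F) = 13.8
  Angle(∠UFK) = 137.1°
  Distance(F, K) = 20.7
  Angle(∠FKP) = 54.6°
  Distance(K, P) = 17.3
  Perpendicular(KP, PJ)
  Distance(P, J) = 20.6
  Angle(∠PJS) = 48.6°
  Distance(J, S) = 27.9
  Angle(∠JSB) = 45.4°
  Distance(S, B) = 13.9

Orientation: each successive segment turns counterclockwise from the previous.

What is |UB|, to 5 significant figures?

23.979

∠PJS = 48.6° gives JS at -102.40° from the x-axis; with |JS| = 27.9, S = (-13.160, -31.346). ∠JSB = 45.4° gives SB at 32.200° from the x-axis; with |SB| = 13.9, B = (-1.3980, -23.939). Then |UB| = |B − U| = 23.979.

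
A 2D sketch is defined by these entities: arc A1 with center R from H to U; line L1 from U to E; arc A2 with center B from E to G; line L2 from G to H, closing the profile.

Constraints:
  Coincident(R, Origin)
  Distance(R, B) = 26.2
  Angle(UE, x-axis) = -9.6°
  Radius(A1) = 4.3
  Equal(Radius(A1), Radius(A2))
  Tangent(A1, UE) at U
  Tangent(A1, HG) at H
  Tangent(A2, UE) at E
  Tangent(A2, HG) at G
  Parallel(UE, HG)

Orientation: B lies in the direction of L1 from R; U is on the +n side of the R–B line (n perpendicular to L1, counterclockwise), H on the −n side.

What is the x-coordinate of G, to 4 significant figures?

25.12

The slot axis is L1's direction at -9.6°, so u = (cos -9.6°, sin -9.6°) = (0.9860, -0.1668) and n = (−sin -9.6°, cos -9.6°) = (0.1668, 0.9860). R is at the origin and B lies 26.2 along u from R, so B = 26.2·u = (25.83, -4.369). Tangency of A1 to both parallel lines with radius 4.3 puts U and H at R ± 4.3·n: U = (0.7171, 4.240), H = (-0.7171, -4.240). Equal radii place E and G the same way about B: E = B + 4.3·n = (26.55, -0.1296), G = B − 4.3·n = (25.12, -8.609). So G.x = 25.12.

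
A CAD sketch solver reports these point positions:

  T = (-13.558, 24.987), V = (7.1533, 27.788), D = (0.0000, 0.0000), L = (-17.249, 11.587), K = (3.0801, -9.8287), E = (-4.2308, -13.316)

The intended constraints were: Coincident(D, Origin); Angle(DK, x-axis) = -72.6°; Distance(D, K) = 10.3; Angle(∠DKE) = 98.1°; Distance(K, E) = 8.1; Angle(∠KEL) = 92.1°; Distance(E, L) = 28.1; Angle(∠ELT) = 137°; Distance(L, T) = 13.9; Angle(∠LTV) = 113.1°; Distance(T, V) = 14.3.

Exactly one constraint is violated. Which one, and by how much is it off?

Distance(T, V) = 14.3 — off by 6.60.

D = (0.00, 0.00) ✓; DK at -72.60° ✓; |DK| = 10.30 ✓; ∠DKE = 98.10° ✓; |KE| = 8.100 ✓; ∠KEL = 92.10° ✓; |EL| = 28.10 ✓; ∠ELT = 137.0° ✓; |LT| = 13.90 ✓; ∠LTV = 113.1° ✓; |TV| = 20.90 ✗.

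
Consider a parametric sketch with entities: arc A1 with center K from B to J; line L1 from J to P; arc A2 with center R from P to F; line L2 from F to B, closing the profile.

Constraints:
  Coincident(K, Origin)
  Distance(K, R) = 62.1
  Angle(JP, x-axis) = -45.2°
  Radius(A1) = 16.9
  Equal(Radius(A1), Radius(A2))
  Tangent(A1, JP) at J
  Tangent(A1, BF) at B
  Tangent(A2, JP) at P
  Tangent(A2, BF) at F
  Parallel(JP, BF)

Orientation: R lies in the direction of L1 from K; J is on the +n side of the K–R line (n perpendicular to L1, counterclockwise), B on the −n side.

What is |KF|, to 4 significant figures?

64.36

Tangency of A1 to both parallel lines with radius 16.9 puts J and B at K ± 16.9·n: J = (11.99, 11.91), B = (-11.99, -11.91). Equal radii place P and F the same way about R: P = R + 16.9·n = (55.75, -32.16), F = R − 16.9·n = (31.77, -55.97). Then |KF| = |F − K| = 64.36.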